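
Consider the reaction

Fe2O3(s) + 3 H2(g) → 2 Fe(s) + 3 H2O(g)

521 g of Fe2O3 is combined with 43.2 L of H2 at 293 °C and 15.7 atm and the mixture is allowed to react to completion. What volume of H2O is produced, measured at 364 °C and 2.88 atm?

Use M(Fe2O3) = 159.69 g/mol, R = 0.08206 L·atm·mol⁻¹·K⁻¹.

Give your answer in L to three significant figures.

n(Fe2O3) = 521 / 159.69 = 3.263 mol
n(H2) = PV/RT = (15.7 × 43.2) / (0.08206 × 566.15) = 14.60 mol
For 3.263 mol Fe2O3, stoichiometry requires (3/1) × 3.263 = 9.789 mol H2; 14.60 mol is available, so Fe2O3 is limiting.
n(H2O) = (3/1) × 3.263 = 9.789 mol
V(H2O) = nRT/P = 9.789 × 0.08206 × 637.15 / 2.88 = 177.7 L

178 L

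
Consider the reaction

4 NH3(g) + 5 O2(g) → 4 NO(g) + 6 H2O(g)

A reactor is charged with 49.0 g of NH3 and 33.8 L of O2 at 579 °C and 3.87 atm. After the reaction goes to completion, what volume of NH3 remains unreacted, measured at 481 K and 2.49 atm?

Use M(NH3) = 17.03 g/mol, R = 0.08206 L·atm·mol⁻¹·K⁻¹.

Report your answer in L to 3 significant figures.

21.9 L

n(NH3) = 49.0 / 17.03 = 2.877 mol
n(O2) = PV/RT = (3.87 × 33.8) / (0.08206 × 852.15) = 1.871 mol
For 2.877 mol NH3, stoichiometry requires (5/4) × 2.877 = 3.596 mol O2; 1.871 mol is available, so O2 is limiting.
n(NH3) consumed = (4/5) × 1.871 = 1.497 mol; remaining = 2.877 − 1.497 = 1.380 mol
V(NH3) = nRT/P = 1.380 × 0.08206 × 481 / 2.49 = 21.88 L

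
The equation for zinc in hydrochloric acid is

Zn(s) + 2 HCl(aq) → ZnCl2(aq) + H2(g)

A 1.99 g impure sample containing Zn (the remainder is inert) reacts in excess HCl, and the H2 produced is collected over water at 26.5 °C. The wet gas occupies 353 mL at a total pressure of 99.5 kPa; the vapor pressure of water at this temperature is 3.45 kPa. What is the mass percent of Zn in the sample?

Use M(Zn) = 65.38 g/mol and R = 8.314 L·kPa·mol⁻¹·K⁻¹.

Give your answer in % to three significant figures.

P(H2) = 99.5 − 3.45 = 96.05 kPa
n(H2) = PV/RT = (96.05 × 0.3530) / (8.314 × 299.65) = 0.01361 mol
n(Zn) = (1/1) × 0.01361 = 0.01361 mol
m(Zn) = 0.01361 × 65.38 = 0.8898 g
%Zn = 0.8898 / 1.99 × 100 = 44.71%

44.7 %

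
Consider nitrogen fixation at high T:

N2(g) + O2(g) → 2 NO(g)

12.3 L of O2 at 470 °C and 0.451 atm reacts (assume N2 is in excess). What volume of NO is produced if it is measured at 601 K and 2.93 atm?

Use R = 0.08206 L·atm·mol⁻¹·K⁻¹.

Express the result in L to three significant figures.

n(O2) = PV/RT = (0.451 × 12.3) / (0.08206 × 743.15) = 0.09096 mol
n(NO) = (2/1) × 0.09096 = 0.1819 mol
V = nRT/P = 0.1819 × 0.08206 × 601 / 2.93 = 3.062 L

3.06 L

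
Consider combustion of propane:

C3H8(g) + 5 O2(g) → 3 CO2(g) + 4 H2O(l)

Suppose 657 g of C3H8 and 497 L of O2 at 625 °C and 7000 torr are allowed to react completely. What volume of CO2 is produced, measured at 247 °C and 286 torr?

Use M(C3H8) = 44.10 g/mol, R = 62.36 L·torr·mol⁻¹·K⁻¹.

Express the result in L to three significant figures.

4230 L

n(C3H8) = 657 / 44.10 = 14.90 mol
n(O2) = PV/RT = (7000 × 497) / (62.36 × 898.15) = 62.12 mol
For 14.90 mol C3H8, stoichiometry requires (5/1) × 14.90 = 74.50 mol O2; 62.12 mol is available, so O2 is limiting.
n(CO2) = (3/5) × 62.12 = 37.27 mol
V(CO2) = nRT/P = 37.27 × 62.36 × 520.15 / 286 = 4227 L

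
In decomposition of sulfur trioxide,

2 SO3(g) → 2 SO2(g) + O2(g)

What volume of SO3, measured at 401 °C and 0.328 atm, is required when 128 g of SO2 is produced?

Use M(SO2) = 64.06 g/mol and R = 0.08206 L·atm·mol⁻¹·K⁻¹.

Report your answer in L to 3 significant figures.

337 L

n(SO2) = 128.0 / 64.06 = 1.998 mol
n(SO3) = (2/2) × 1.998 = 1.998 mol
V = nRT/P = 1.998 × 0.08206 × 674.15 / 0.328 = 337.0 L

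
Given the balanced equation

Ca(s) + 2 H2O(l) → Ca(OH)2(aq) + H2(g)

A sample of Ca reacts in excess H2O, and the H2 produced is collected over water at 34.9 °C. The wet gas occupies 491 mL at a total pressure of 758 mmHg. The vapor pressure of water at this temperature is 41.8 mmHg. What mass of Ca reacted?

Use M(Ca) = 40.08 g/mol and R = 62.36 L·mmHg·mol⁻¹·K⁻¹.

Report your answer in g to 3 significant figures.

0.734 g

P(H2) = 758 − 41.8 = 716.2 mmHg
n(H2) = PV/RT = (716.2 × 0.4910) / (62.36 × 308.05) = 0.01831 mol
n(Ca) = (1/1) × 0.01831 = 0.01831 mol
m(Ca) = 0.01831 × 40.08 = 0.7339 g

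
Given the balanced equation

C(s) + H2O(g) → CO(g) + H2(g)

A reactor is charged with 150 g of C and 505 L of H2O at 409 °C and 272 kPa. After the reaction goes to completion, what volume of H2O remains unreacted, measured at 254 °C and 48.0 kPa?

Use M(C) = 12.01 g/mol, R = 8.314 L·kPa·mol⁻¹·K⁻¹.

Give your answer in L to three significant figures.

1070 L

n(C) = 150 / 12.01 = 12.49 mol
n(H2O) = PV/RT = (272 × 505) / (8.314 × 682.15) = 24.22 mol
For 12.49 mol C, stoichiometry requires (1/1) × 12.49 = 12.49 mol H2O; 24.22 mol is available, so C is limiting.
n(H2O) consumed = (1/1) × 12.49 = 12.49 mol; remaining = 24.22 − 12.49 = 11.73 mol
V(H2O) = nRT/P = 11.73 × 8.314 × 527.15 / 48.0 = 1071 L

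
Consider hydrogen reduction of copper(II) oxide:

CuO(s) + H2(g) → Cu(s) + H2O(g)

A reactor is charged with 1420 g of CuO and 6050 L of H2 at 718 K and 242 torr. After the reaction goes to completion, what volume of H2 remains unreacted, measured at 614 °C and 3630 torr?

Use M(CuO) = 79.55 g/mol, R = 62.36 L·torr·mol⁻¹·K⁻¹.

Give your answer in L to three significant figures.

n(CuO) = 1420 / 79.55 = 17.85 mol
n(H2) = PV/RT = (242 × 6050) / (62.36 × 718) = 32.70 mol
For 17.85 mol CuO, stoichiometry requires (1/1) × 17.85 = 17.85 mol H2; 32.70 mol is available, so CuO is limiting.
n(H2) consumed = (1/1) × 17.85 = 17.85 mol; remaining = 32.70 − 17.85 = 14.85 mol
V(H2) = nRT/P = 14.85 × 62.36 × 887.15 / 3630 = 226.3 L

226 L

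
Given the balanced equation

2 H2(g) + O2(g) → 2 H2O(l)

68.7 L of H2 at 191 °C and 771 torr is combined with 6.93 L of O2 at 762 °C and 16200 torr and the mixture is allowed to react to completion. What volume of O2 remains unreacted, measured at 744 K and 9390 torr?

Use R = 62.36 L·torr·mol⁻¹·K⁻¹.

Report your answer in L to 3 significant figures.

4.07 L

n(H2) = PV/RT = (771 × 68.7) / (62.36 × 464.15) = 1.830 mol
n(O2) = PV/RT = (16200 × 6.93) / (62.36 × 1035.15) = 1.739 mol
For 1.830 mol H2, stoichiometry requires (1/2) × 1.830 = 0.9150 mol O2; 1.739 mol is available, so H2 is limiting.
n(O2) consumed = (1/2) × 1.830 = 0.9150 mol; remaining = 1.739 − 0.9150 = 0.8240 mol
V(O2) = nRT/P = 0.8240 × 62.36 × 744 / 9390 = 4.071 L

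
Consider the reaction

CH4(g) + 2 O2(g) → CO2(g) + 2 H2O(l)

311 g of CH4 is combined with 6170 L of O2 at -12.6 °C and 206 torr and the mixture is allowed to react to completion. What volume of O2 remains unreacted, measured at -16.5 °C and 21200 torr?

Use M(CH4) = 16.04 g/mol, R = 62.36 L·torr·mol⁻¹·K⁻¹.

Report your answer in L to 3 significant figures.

n(CH4) = 311 / 16.04 = 19.39 mol
n(O2) = PV/RT = (206 × 6170) / (62.36 × 260.55) = 78.23 mol
For 19.39 mol CH4, stoichiometry requires (2/1) × 19.39 = 38.78 mol O2; 78.23 mol is available, so CH4 is limiting.
n(O2) consumed = (2/1) × 19.39 = 38.78 mol; remaining = 78.23 − 38.78 = 39.45 mol
V(O2) = nRT/P = 39.45 × 62.36 × 256.65 / 21200 = 29.78 L

29.8 L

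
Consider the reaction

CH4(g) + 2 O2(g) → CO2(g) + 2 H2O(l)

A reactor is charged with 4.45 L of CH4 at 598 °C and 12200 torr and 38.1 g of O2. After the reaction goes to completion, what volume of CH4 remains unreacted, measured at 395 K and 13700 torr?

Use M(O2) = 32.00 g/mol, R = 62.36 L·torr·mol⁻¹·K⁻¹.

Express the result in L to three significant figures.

n(CH4) = PV/RT = (12200 × 4.45) / (62.36 × 871.15) = 0.9994 mol
n(O2) = 38.1 / 32.00 = 1.191 mol
For 0.9994 mol CH4, stoichiometry requires (2/1) × 0.9994 = 1.999 mol O2; 1.191 mol is available, so O2 is limiting.
n(CH4) consumed = (1/2) × 1.191 = 0.5955 mol; remaining = 0.9994 − 0.5955 = 0.4039 mol
V(CH4) = nRT/P = 0.4039 × 62.36 × 395 / 13700 = 0.7262 L

0.726 L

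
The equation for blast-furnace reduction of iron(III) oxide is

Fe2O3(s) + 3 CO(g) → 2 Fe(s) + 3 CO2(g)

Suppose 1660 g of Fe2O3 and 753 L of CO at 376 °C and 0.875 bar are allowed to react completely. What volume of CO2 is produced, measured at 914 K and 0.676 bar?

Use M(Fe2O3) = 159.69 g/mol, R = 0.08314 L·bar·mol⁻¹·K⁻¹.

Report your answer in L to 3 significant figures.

1370 L

n(Fe2O3) = 1660 / 159.69 = 10.40 mol
n(CO) = PV/RT = (0.875 × 753) / (0.08314 × 649.15) = 12.21 mol
For 10.40 mol Fe2O3, stoichiometry requires (3/1) × 10.40 = 31.20 mol CO; 12.21 mol is available, so CO is limiting.
n(CO2) = (3/3) × 12.21 = 12.21 mol
V(CO2) = nRT/P = 12.21 × 0.08314 × 914 / 0.676 = 1373 L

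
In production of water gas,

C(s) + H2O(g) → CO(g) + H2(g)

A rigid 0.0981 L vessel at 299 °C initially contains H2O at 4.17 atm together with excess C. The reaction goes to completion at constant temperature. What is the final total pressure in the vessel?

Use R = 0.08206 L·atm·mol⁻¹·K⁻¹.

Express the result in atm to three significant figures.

Rigid vessel, constant T ⇒ P scales with total gas moles (1 → 2).
P_final = (2/1) × 4.17 = 8.340 atm

8.34 atm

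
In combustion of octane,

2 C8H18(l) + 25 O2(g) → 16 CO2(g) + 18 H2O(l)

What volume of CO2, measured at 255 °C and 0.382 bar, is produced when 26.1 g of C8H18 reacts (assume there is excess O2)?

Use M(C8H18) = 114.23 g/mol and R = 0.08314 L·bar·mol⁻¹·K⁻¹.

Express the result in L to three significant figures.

210 L

n(C8H18) = 26.10 / 114.23 = 0.2285 mol
n(CO2) = (16/2) × 0.2285 = 1.828 mol
V = nRT/P = 1.828 × 0.08314 × 528.15 / 0.382 = 210.1 L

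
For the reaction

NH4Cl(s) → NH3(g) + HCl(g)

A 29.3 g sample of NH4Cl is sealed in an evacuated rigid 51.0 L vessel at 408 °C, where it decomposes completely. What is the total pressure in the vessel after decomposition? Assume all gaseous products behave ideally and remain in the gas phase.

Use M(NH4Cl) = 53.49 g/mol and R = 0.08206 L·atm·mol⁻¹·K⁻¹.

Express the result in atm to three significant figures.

n(NH4Cl) = 29.3 / 53.49 = 0.5478 mol
n(gas produced) = (2/1) × 0.5478 = 1.096 mol
P = nRT/V = 1.096 × 0.08206 × 681.15 / 51.0 = 1.201 atm

1.20 atm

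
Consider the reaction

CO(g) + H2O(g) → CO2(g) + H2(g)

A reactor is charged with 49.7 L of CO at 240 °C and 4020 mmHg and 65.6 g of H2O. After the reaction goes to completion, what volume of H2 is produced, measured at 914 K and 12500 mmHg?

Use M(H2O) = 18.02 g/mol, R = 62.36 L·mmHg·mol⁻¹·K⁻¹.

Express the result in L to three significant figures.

n(CO) = PV/RT = (4020 × 49.7) / (62.36 × 513.15) = 6.244 mol
n(H2O) = 65.6 / 18.02 = 3.640 mol
For 6.244 mol CO, stoichiometry requires (1/1) × 6.244 = 6.244 mol H2O; 3.640 mol is available, so H2O is limiting.
n(H2) = (1/1) × 3.640 = 3.640 mol
V(H2) = nRT/P = 3.640 × 62.36 × 914 / 12500 = 16.60 L

16.6 L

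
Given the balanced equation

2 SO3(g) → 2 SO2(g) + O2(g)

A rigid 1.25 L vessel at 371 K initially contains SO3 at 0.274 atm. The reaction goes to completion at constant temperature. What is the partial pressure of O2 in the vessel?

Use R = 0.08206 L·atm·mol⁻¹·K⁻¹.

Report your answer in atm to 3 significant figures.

0.137 atm

n(SO3)₀ = PV/RT = (0.274 × 1.25) / (0.08206 × 371) = 0.01125 mol
n(O2) = (1/2) × 0.01125 = 0.005625 mol
P(O2) = nRT/V = 0.005625 × 0.08206 × 371 / 1.25 = 0.1370 atm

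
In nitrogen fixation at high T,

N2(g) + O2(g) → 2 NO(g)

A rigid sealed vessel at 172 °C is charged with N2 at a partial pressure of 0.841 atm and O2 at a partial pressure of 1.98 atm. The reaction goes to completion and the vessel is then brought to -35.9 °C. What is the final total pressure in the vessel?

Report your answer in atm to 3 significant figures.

With V and T fixed, P_i ∝ n_i, so the mole ratios apply directly to partial pressures at 172 °C.
P(O2) required for 0.841 atm of N2 = (1/1) × 0.841 = 0.8410 atm; available 1.98 atm, so N2 is limiting.
P(O2) remaining = 1.98 − (1/1) × 0.841 = 1.139 atm
P(gaseous products) = (2)/1 × 0.841 = 1.682 atm
P_total at 172 °C = 1.139 + 1.682 = 2.821 atm
Scaling to -35.9 °C: P = 2.821 × 237.25/445.15 = 1.503 atm

1.50 atm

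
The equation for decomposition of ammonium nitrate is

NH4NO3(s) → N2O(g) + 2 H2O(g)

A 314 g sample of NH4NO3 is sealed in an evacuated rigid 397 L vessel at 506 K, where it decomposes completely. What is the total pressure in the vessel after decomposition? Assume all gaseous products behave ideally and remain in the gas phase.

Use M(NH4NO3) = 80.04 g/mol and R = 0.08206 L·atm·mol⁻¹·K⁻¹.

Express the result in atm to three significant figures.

n(NH4NO3) = 314 / 80.04 = 3.923 mol
n(gas produced) = (3/1) × 3.923 = 11.77 mol
P = nRT/V = 11.77 × 0.08206 × 506 / 397 = 1.231 atm

1.23 atm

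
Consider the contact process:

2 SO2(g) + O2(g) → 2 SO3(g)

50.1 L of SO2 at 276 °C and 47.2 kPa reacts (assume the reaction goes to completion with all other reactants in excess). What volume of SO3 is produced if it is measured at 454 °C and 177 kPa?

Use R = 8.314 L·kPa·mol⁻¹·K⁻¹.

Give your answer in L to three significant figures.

n(SO2) = PV/RT = (47.2 × 50.1) / (8.314 × 549.15) = 0.5179 mol
n(SO3) = (2/2) × 0.5179 = 0.5179 mol
V = nRT/P = 0.5179 × 8.314 × 727.15 / 177 = 17.69 L

17.7 L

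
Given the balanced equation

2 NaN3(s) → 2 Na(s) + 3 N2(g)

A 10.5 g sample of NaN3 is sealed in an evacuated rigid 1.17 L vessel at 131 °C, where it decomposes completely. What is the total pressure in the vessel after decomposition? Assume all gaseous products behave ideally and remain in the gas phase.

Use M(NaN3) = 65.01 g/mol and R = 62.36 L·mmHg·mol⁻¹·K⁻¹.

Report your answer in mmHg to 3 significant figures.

n(NaN3) = 10.5 / 65.01 = 0.1615 mol
n(gas produced) = (3/2) × 0.1615 = 0.2423 mol
P = nRT/V = 0.2423 × 62.36 × 404.15 / 1.17 = 5219 mmHg

5220 mmHg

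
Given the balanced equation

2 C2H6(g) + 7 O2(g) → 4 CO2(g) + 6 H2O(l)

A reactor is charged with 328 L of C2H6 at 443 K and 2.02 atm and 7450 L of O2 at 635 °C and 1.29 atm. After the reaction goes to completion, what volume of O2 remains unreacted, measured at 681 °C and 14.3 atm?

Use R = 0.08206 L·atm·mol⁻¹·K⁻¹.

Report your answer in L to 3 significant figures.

357 L

n(C2H6) = PV/RT = (2.02 × 328) / (0.08206 × 443) = 18.23 mol
n(O2) = PV/RT = (1.29 × 7450) / (0.08206 × 908.15) = 129.0 mol
For 18.23 mol C2H6, stoichiometry requires (7/2) × 18.23 = 63.80 mol O2; 129.0 mol is available, so C2H6 is limiting.
n(O2) consumed = (7/2) × 18.23 = 63.80 mol; remaining = 129.0 − 63.80 = 65.20 mol
V(O2) = nRT/P = 65.20 × 0.08206 × 954.15 / 14.3 = 357.0 L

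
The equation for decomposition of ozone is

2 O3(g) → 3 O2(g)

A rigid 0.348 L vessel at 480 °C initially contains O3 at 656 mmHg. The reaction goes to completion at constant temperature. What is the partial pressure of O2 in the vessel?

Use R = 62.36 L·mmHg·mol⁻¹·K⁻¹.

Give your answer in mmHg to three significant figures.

n(O3)₀ = PV/RT = (656 × 0.348) / (62.36 × 753.15) = 0.004861 mol
n(O2) = (3/2) × 0.004861 = 0.007291 mol
P(O2) = nRT/V = 0.007291 × 62.36 × 753.15 / 0.348 = 984.0 mmHg

984 mmHg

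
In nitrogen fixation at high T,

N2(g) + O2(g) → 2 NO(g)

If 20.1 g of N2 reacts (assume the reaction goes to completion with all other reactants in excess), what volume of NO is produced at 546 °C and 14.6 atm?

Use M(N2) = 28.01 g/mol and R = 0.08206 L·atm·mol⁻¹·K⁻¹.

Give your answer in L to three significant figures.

n(N2) = 20.10 / 28.01 = 0.7176 mol
n(NO) = (2/1) × 0.7176 = 1.435 mol
V = nRT/P = 1.435 × 0.08206 × 819.15 / 14.6 = 6.607 L

6.61 L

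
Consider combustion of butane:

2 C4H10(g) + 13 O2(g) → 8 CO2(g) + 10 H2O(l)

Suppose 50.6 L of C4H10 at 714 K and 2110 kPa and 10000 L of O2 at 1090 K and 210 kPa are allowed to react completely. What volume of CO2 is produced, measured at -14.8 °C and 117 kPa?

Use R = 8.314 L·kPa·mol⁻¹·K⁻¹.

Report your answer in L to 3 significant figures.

n(C4H10) = PV/RT = (2110 × 50.6) / (8.314 × 714) = 17.99 mol
n(O2) = PV/RT = (210 × 10000) / (8.314 × 1090) = 231.7 mol
For 17.99 mol C4H10, stoichiometry requires (13/2) × 17.99 = 116.9 mol O2; 231.7 mol is available, so C4H10 is limiting.
n(CO2) = (8/2) × 17.99 = 71.96 mol
V(CO2) = nRT/P = 71.96 × 8.314 × 258.35 / 117 = 1321 L

1320 L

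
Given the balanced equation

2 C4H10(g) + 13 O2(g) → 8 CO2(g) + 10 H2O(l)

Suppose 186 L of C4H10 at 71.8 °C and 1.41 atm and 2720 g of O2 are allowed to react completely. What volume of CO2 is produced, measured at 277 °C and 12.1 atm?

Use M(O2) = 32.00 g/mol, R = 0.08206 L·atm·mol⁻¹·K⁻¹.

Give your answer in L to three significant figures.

n(C4H10) = PV/RT = (1.41 × 186) / (0.08206 × 344.95) = 9.265 mol
n(O2) = 2720 / 32.00 = 85.00 mol
For 9.265 mol C4H10, stoichiometry requires (13/2) × 9.265 = 60.22 mol O2; 85.00 mol is available, so C4H10 is limiting.
n(CO2) = (8/2) × 9.265 = 37.06 mol
V(CO2) = nRT/P = 37.06 × 0.08206 × 550.15 / 12.1 = 138.3 L

138 L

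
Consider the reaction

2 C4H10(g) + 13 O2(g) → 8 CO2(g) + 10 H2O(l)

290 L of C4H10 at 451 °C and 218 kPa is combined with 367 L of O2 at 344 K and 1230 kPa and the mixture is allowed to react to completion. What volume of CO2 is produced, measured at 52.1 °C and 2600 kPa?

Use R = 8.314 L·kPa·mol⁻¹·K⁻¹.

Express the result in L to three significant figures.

43.7 L

n(C4H10) = PV/RT = (218 × 290) / (8.314 × 724.15) = 10.50 mol
n(O2) = PV/RT = (1230 × 367) / (8.314 × 344) = 157.8 mol
For 10.50 mol C4H10, stoichiometry requires (13/2) × 10.50 = 68.25 mol O2; 157.8 mol is available, so C4H10 is limiting.
n(CO2) = (8/2) × 10.50 = 42.00 mol
V(CO2) = nRT/P = 42.00 × 8.314 × 325.25 / 2600 = 43.68 L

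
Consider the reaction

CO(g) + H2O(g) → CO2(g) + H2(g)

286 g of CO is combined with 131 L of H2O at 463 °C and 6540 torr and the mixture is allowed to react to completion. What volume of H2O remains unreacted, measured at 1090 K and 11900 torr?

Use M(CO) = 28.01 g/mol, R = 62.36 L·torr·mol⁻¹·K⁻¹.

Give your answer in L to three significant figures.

48.3 L

n(CO) = 286 / 28.01 = 10.21 mol
n(H2O) = PV/RT = (6540 × 131) / (62.36 × 736.15) = 18.66 mol
For 10.21 mol CO, stoichiometry requires (1/1) × 10.21 = 10.21 mol H2O; 18.66 mol is available, so CO is limiting.
n(H2O) consumed = (1/1) × 10.21 = 10.21 mol; remaining = 18.66 − 10.21 = 8.450 mol
V(H2O) = nRT/P = 8.450 × 62.36 × 1090 / 11900 = 48.27 L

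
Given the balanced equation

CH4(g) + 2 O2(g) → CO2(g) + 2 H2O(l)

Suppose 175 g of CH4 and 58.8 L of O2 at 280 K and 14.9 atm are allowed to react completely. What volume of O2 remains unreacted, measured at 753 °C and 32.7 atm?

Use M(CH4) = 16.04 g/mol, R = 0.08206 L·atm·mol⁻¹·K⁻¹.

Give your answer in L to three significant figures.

42.0 L

n(CH4) = 175 / 16.04 = 10.91 mol
n(O2) = PV/RT = (14.9 × 58.8) / (0.08206 × 280) = 38.13 mol
For 10.91 mol CH4, stoichiometry requires (2/1) × 10.91 = 21.82 mol O2; 38.13 mol is available, so CH4 is limiting.
n(O2) consumed = (2/1) × 10.91 = 21.82 mol; remaining = 38.13 − 21.82 = 16.31 mol
V(O2) = nRT/P = 16.31 × 0.08206 × 1026.15 / 32.7 = 42.00 L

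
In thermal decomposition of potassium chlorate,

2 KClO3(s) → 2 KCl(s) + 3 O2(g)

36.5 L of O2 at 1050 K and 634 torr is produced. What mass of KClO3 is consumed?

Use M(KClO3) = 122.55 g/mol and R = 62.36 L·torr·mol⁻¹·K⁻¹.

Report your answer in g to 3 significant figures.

28.9 g

n(O2) = PV/RT = (634 × 36.5) / (62.36 × 1050) = 0.3534 mol
n(KClO3) = (2/3) × 0.3534 = 0.2356 mol
m(KClO3) = 0.2356 × 122.55 = 28.87 g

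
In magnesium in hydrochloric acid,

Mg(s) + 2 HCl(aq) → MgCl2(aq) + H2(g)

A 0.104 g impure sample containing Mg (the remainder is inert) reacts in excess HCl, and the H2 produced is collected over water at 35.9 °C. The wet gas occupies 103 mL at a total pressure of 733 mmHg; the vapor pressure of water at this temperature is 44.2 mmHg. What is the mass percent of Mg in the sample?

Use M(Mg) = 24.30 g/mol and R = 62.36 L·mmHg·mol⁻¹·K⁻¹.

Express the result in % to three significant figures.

P(H2) = 733 − 44.2 = 688.8 mmHg
n(H2) = PV/RT = (688.8 × 0.1030) / (62.36 × 309.05) = 0.003681 mol
n(Mg) = (1/1) × 0.003681 = 0.003681 mol
m(Mg) = 0.003681 × 24.30 = 0.08945 g
%Mg = 0.08945 / 0.104 × 100 = 86.01%

86.0 %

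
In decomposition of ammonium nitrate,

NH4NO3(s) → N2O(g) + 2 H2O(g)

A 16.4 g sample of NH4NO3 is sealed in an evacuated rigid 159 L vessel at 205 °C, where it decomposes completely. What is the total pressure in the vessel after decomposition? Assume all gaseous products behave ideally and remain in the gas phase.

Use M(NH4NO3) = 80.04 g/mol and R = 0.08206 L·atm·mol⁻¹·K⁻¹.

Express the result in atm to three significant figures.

0.152 atm

n(NH4NO3) = 16.4 / 80.04 = 0.2049 mol
n(gas produced) = (3/1) × 0.2049 = 0.6147 mol
P = nRT/V = 0.6147 × 0.08206 × 478.15 / 159 = 0.1517 atm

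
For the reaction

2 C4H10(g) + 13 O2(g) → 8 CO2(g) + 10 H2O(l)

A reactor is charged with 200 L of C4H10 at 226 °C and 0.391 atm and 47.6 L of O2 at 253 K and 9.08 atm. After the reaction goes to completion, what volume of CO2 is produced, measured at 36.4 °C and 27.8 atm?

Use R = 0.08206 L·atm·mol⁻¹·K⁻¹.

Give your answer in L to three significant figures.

n(C4H10) = PV/RT = (0.391 × 200) / (0.08206 × 499.15) = 1.909 mol
n(O2) = PV/RT = (9.08 × 47.6) / (0.08206 × 253) = 20.82 mol
For 1.909 mol C4H10, stoichiometry requires (13/2) × 1.909 = 12.41 mol O2; 20.82 mol is available, so C4H10 is limiting.
n(CO2) = (8/2) × 1.909 = 7.636 mol
V(CO2) = nRT/P = 7.636 × 0.08206 × 309.55 / 27.8 = 6.977 L

6.98 L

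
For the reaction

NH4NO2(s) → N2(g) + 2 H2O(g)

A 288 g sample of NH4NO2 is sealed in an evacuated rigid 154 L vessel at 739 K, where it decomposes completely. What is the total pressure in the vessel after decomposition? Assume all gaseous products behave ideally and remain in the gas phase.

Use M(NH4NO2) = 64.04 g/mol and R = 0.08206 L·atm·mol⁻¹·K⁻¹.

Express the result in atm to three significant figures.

5.31 atm

n(NH4NO2) = 288 / 64.04 = 4.497 mol
n(gas produced) = (3/1) × 4.497 = 13.49 mol
P = nRT/V = 13.49 × 0.08206 × 739 / 154 = 5.312 atm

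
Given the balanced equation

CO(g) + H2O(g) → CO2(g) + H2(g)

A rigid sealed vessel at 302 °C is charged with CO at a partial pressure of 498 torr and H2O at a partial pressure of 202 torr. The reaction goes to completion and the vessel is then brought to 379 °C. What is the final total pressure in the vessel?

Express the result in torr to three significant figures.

At constant V, partial pressures at 302 °C are proportional to moles, so apply stoichiometry directly to pressures.
P(H2O) required for 498 torr of CO = (1/1) × 498 = 498.0 torr; available 202 torr, so H2O is limiting.
P(CO) remaining = 498 − (1/1) × 202 = 296.0 torr
P(gaseous products) = (1+1)/1 × 202 = 404.0 torr
P_total at 302 °C = 296.0 + 404.0 = 700.0 torr
Scaling to 379 °C: P = 700.0 × 652.15/575.15 = 793.7 torr

794 torr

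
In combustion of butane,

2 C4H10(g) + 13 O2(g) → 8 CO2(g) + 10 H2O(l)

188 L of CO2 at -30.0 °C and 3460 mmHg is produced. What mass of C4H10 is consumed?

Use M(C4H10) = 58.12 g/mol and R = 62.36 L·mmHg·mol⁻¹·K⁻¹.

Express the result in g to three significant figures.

n(CO2) = PV/RT = (3460 × 188) / (62.36 × 243.15) = 42.90 mol
n(C4H10) = (2/8) × 42.90 = 10.72 mol
m(C4H10) = 10.72 × 58.12 = 623.0 g

623 g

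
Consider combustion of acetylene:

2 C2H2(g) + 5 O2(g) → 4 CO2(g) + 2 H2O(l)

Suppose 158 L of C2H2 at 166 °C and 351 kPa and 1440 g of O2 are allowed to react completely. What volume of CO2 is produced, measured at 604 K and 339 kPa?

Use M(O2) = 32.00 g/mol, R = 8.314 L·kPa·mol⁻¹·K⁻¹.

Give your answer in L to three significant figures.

n(C2H2) = PV/RT = (351 × 158) / (8.314 × 439.15) = 15.19 mol
n(O2) = 1440 / 32.00 = 45.00 mol
For 15.19 mol C2H2, stoichiometry requires (5/2) × 15.19 = 37.98 mol O2; 45.00 mol is available, so C2H2 is limiting.
n(CO2) = (4/2) × 15.19 = 30.38 mol
V(CO2) = nRT/P = 30.38 × 8.314 × 604 / 339 = 450.0 L

450 L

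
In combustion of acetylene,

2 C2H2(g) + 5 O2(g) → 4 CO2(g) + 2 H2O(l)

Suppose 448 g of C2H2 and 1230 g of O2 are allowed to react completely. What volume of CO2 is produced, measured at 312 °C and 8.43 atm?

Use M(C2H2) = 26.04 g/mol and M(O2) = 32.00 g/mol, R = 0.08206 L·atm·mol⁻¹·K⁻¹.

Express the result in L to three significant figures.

n(C2H2) = 448 / 26.04 = 17.20 mol
n(O2) = 1230 / 32.00 = 38.44 mol
For 17.20 mol C2H2, stoichiometry requires (5/2) × 17.20 = 43.00 mol O2; 38.44 mol is available, so O2 is limiting.
n(CO2) = (4/5) × 38.44 = 30.75 mol
V(CO2) = nRT/P = 30.75 × 0.08206 × 585.15 / 8.43 = 175.2 L

175 L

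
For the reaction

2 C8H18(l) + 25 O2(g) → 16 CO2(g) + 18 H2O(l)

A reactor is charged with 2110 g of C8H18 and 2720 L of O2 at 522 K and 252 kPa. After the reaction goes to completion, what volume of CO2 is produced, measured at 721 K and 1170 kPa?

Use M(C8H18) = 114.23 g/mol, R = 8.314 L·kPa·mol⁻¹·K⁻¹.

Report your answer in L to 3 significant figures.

n(C8H18) = 2110 / 114.23 = 18.47 mol
n(O2) = PV/RT = (252 × 2720) / (8.314 × 522) = 157.9 mol
For 18.47 mol C8H18, stoichiometry requires (25/2) × 18.47 = 230.9 mol O2; 157.9 mol is available, so O2 is limiting.
n(CO2) = (16/25) × 157.9 = 101.1 mol
V(CO2) = nRT/P = 101.1 × 8.314 × 721 / 1170 = 518.0 L

518 L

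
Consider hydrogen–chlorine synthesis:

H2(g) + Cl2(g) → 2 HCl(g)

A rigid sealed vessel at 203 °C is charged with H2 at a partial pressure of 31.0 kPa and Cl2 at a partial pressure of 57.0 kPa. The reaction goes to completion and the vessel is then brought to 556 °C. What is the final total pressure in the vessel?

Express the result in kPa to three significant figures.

At constant V, partial pressures at 203 °C are proportional to moles, so apply stoichiometry directly to pressures.
P(Cl2) required for 31.0 kPa of H2 = (1/1) × 31.0 = 31.00 kPa; available 57.0 kPa, so H2 is limiting.
P(Cl2) remaining = 57.0 − (1/1) × 31.0 = 26.00 kPa
P(gaseous products) = (2)/1 × 31.0 = 62.00 kPa
P_total at 203 °C = 26.00 + 62.00 = 88.00 kPa
Scaling to 556 °C: P = 88.00 × 829.15/476.15 = 153.2 kPa

153 kPa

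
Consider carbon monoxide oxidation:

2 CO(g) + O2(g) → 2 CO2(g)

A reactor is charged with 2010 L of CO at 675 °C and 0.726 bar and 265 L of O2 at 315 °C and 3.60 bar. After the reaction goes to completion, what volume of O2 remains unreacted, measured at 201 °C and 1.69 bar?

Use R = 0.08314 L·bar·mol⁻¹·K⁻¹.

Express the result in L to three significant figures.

n(CO) = PV/RT = (0.726 × 2010) / (0.08314 × 948.15) = 18.51 mol
n(O2) = PV/RT = (3.60 × 265) / (0.08314 × 588.15) = 19.51 mol
For 18.51 mol CO, stoichiometry requires (1/2) × 18.51 = 9.255 mol O2; 19.51 mol is available, so CO is limiting.
n(O2) consumed = (1/2) × 18.51 = 9.255 mol; remaining = 19.51 − 9.255 = 10.26 mol
V(O2) = nRT/P = 10.26 × 0.08314 × 474.15 / 1.69 = 239.3 L

239 L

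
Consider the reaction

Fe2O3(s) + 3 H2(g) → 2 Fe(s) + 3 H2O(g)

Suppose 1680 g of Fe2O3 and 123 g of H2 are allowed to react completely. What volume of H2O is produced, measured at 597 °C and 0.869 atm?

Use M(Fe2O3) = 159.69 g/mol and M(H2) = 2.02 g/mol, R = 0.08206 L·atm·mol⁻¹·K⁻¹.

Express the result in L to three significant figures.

n(Fe2O3) = 1680 / 159.69 = 10.52 mol
n(H2) = 123 / 2.02 = 60.89 mol
For 10.52 mol Fe2O3, stoichiometry requires (3/1) × 10.52 = 31.56 mol H2; 60.89 mol is available, so Fe2O3 is limiting.
n(H2O) = (3/1) × 10.52 = 31.56 mol
V(H2O) = nRT/P = 31.56 × 0.08206 × 870.15 / 0.869 = 2593 L

2590 L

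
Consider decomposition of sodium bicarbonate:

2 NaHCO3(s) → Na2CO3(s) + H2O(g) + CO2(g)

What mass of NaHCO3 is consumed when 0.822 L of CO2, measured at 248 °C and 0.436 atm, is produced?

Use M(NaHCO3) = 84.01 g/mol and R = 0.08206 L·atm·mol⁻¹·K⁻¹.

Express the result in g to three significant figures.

n(CO2) = PV/RT = (0.436 × 0.822) / (0.08206 × 521.15) = 0.008380 mol
n(NaHCO3) = (2/1) × 0.008380 = 0.01676 mol
m(NaHCO3) = 0.01676 × 84.01 = 1.408 g

1.41 g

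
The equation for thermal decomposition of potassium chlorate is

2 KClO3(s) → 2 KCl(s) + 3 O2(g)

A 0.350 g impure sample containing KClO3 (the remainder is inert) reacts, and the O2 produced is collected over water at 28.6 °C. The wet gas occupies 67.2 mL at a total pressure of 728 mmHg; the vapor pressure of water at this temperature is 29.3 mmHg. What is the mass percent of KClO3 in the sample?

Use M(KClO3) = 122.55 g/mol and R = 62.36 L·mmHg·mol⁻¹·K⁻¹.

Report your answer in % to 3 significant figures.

P(O2) = 728 − 29.3 = 698.7 mmHg
n(O2) = PV/RT = (698.7 × 0.06720) / (62.36 × 301.75) = 0.002495 mol
n(KClO3) = (2/3) × 0.002495 = 0.001663 mol
m(KClO3) = 0.001663 × 122.55 = 0.2038 g
%KClO3 = 0.2038 / 0.350 × 100 = 58.23%

58.2 %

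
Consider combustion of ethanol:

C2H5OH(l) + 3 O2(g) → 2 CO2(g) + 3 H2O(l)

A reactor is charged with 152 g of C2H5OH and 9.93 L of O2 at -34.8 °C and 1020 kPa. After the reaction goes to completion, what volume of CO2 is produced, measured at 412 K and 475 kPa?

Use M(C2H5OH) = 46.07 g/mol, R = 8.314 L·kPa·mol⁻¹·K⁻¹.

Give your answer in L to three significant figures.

n(C2H5OH) = 152 / 46.07 = 3.299 mol
n(O2) = PV/RT = (1020 × 9.93) / (8.314 × 238.35) = 5.111 mol
For 3.299 mol C2H5OH, stoichiometry requires (3/1) × 3.299 = 9.897 mol O2; 5.111 mol is available, so O2 is limiting.
n(CO2) = (2/3) × 5.111 = 3.407 mol
V(CO2) = nRT/P = 3.407 × 8.314 × 412 / 475 = 24.57 L

24.6 L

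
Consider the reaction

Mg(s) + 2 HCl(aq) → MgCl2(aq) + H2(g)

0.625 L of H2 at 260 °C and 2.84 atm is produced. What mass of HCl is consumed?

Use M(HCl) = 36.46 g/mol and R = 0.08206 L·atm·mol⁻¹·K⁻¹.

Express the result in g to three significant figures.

2.96 g

n(H2) = PV/RT = (2.84 × 0.625) / (0.08206 × 533.15) = 0.04057 mol
n(HCl) = (2/1) × 0.04057 = 0.08114 mol
m(HCl) = 0.08114 × 36.46 = 2.958 g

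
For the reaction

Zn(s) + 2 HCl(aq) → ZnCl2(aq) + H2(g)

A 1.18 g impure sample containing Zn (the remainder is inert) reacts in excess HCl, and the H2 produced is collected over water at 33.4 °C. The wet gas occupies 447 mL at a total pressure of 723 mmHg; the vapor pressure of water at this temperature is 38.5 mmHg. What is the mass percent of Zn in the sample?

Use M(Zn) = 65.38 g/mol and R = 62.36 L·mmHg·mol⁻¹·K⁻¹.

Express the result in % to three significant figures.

P(H2) = 723 − 38.5 = 684.5 mmHg
n(H2) = PV/RT = (684.5 × 0.4470) / (62.36 × 306.55) = 0.01601 mol
n(Zn) = (1/1) × 0.01601 = 0.01601 mol
m(Zn) = 0.01601 × 65.38 = 1.047 g
%Zn = 1.047 / 1.18 × 100 = 88.73%

88.7 %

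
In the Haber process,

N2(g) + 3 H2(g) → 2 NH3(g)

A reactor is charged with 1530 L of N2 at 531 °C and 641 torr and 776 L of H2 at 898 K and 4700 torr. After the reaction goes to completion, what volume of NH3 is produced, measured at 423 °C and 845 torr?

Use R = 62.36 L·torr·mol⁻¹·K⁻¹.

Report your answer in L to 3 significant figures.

2010 L

n(N2) = PV/RT = (641 × 1530) / (62.36 × 804.15) = 19.56 mol
n(H2) = PV/RT = (4700 × 776) / (62.36 × 898) = 65.13 mol
For 19.56 mol N2, stoichiometry requires (3/1) × 19.56 = 58.68 mol H2; 65.13 mol is available, so N2 is limiting.
n(NH3) = (2/1) × 19.56 = 39.12 mol
V(NH3) = nRT/P = 39.12 × 62.36 × 696.15 / 845 = 2010 L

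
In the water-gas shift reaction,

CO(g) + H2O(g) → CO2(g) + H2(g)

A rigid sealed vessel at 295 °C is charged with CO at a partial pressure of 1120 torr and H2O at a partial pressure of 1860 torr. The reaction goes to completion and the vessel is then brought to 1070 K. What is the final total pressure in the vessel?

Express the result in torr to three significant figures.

With V and T fixed, P_i ∝ n_i, so the mole ratios apply directly to partial pressures at 295 °C.
P(H2O) required for 1120 torr of CO = (1/1) × 1120 = 1120 torr; available 1860 torr, so CO is limiting.
P(H2O) remaining = 1860 − (1/1) × 1120 = 740.0 torr
P(gaseous products) = (1+1)/1 × 1120 = 2240 torr
P_total at 295 °C = 740.0 + 2240 = 2980 torr
Scaling to 1070 K: P = 2980 × 1070/568.15 = 5612 torr

5610 torr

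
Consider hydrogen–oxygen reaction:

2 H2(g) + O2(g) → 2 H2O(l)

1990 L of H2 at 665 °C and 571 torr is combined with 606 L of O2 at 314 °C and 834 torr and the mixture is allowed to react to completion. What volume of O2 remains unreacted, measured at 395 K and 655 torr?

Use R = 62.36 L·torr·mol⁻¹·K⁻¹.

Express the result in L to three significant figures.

n(H2) = PV/RT = (571 × 1990) / (62.36 × 938.15) = 19.42 mol
n(O2) = PV/RT = (834 × 606) / (62.36 × 587.15) = 13.80 mol
For 19.42 mol H2, stoichiometry requires (1/2) × 19.42 = 9.710 mol O2; 13.80 mol is available, so H2 is limiting.
n(O2) consumed = (1/2) × 19.42 = 9.710 mol; remaining = 13.80 − 9.710 = 4.090 mol
V(O2) = nRT/P = 4.090 × 62.36 × 395 / 655 = 153.8 L

154 L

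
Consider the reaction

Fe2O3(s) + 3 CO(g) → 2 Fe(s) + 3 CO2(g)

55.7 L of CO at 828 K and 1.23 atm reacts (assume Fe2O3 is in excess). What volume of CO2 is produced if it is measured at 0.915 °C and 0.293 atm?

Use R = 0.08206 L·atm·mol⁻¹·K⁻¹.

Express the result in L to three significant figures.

n(CO) = PV/RT = (1.23 × 55.7) / (0.08206 × 828) = 1.008 mol
n(CO2) = (3/3) × 1.008 = 1.008 mol
V = nRT/P = 1.008 × 0.08206 × 274.065 / 0.293 = 77.37 L

77.4 L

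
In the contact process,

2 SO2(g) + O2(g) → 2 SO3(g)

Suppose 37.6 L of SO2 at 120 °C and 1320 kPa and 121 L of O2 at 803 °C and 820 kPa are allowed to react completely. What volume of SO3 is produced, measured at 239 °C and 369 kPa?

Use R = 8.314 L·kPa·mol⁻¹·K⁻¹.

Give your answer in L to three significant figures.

175 L

n(SO2) = PV/RT = (1320 × 37.6) / (8.314 × 393.15) = 15.18 mol
n(O2) = PV/RT = (820 × 121) / (8.314 × 1076.15) = 11.09 mol
For 15.18 mol SO2, stoichiometry requires (1/2) × 15.18 = 7.590 mol O2; 11.09 mol is available, so SO2 is limiting.
n(SO3) = (2/2) × 15.18 = 15.18 mol
V(SO3) = nRT/P = 15.18 × 8.314 × 512.15 / 369 = 175.2 L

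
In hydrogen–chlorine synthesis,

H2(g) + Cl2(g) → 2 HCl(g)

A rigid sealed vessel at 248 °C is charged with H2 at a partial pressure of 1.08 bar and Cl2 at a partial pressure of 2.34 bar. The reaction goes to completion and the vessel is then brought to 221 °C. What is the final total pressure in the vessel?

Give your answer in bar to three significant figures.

With V and T fixed, P_i ∝ n_i, so the mole ratios apply directly to partial pressures at 248 °C.
P(Cl2) required for 1.08 bar of H2 = (1/1) × 1.08 = 1.080 bar; available 2.34 bar, so H2 is limiting.
P(Cl2) remaining = 2.34 − (1/1) × 1.08 = 1.260 bar
P(gaseous products) = (2)/1 × 1.08 = 2.160 bar
P_total at 248 °C = 1.260 + 2.160 = 3.420 bar
Scaling to 221 °C: P = 3.420 × 494.15/521.15 = 3.243 bar

3.24 bar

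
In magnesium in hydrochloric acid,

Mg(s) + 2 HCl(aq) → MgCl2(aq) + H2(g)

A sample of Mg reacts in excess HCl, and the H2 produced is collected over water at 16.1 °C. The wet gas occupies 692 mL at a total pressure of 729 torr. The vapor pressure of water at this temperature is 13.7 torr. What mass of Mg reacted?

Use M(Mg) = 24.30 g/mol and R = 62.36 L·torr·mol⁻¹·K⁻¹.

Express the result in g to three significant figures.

0.667 g

P(H2) = 729 − 13.7 = 715.3 torr
n(H2) = PV/RT = (715.3 × 0.6920) / (62.36 × 289.25) = 0.02744 mol
n(Mg) = (1/1) × 0.02744 = 0.02744 mol
m(Mg) = 0.02744 × 24.30 = 0.6668 g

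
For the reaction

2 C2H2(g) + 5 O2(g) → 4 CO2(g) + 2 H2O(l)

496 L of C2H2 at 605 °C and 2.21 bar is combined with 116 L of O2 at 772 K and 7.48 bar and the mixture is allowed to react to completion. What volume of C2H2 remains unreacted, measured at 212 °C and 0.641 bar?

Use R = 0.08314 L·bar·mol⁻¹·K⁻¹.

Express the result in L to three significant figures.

n(C2H2) = PV/RT = (2.21 × 496) / (0.08314 × 878.15) = 15.01 mol
n(O2) = PV/RT = (7.48 × 116) / (0.08314 × 772) = 13.52 mol
For 15.01 mol C2H2, stoichiometry requires (5/2) × 15.01 = 37.52 mol O2; 13.52 mol is available, so O2 is limiting.
n(C2H2) consumed = (2/5) × 13.52 = 5.408 mol; remaining = 15.01 − 5.408 = 9.602 mol
V(C2H2) = nRT/P = 9.602 × 0.08314 × 485.15 / 0.641 = 604.2 L

604 L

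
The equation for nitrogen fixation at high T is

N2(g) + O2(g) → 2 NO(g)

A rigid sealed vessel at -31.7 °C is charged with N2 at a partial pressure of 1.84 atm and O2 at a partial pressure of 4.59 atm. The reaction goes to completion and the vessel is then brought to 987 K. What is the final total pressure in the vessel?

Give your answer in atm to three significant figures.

At constant V, partial pressures at -31.7 °C are proportional to moles, so apply stoichiometry directly to pressures.
P(O2) required for 1.84 atm of N2 = (1/1) × 1.84 = 1.840 atm; available 4.59 atm, so N2 is limiting.
P(O2) remaining = 4.59 − (1/1) × 1.84 = 2.750 atm
P(gaseous products) = (2)/1 × 1.84 = 3.680 atm
P_total at -31.7 °C = 2.750 + 3.680 = 6.430 atm
Scaling to 987 K: P = 6.430 × 987/241.45 = 26.28 atm

26.3 atm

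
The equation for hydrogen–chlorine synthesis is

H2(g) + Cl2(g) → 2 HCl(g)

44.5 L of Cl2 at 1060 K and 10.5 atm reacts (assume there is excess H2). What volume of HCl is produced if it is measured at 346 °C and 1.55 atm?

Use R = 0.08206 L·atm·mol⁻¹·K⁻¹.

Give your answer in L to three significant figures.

n(Cl2) = PV/RT = (10.5 × 44.5) / (0.08206 × 1060) = 5.372 mol
n(HCl) = (2/1) × 5.372 = 10.74 mol
V = nRT/P = 10.74 × 0.08206 × 619.15 / 1.55 = 352.0 L

352 L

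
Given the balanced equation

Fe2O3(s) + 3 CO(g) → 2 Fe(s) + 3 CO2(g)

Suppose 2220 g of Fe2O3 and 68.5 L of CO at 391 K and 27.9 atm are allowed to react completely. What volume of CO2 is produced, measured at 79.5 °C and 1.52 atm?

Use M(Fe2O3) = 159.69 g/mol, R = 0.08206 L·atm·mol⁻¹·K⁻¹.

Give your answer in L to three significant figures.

n(Fe2O3) = 2220 / 159.69 = 13.90 mol
n(CO) = PV/RT = (27.9 × 68.5) / (0.08206 × 391) = 59.56 mol
For 13.90 mol Fe2O3, stoichiometry requires (3/1) × 13.90 = 41.70 mol CO; 59.56 mol is available, so Fe2O3 is limiting.
n(CO2) = (3/1) × 13.90 = 41.70 mol
V(CO2) = nRT/P = 41.70 × 0.08206 × 352.65 / 1.52 = 793.9 L

794 L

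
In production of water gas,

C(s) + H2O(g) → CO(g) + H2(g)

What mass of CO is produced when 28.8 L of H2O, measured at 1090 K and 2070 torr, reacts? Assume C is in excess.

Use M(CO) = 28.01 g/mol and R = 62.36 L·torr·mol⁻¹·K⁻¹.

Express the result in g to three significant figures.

24.6 g

n(H2O) = PV/RT = (2070 × 28.8) / (62.36 × 1090) = 0.8771 mol
n(CO) = (1/1) × 0.8771 = 0.8771 mol
m(CO) = 0.8771 × 28.01 = 24.57 g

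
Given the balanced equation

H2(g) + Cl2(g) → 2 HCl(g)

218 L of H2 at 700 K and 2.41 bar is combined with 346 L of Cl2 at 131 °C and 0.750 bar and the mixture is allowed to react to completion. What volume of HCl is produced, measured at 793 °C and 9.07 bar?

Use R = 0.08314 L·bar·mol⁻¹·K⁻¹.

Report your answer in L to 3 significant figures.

151 L

n(H2) = PV/RT = (2.41 × 218) / (0.08314 × 700) = 9.027 mol
n(Cl2) = PV/RT = (0.750 × 346) / (0.08314 × 404.15) = 7.723 mol
For 9.027 mol H2, stoichiometry requires (1/1) × 9.027 = 9.027 mol Cl2; 7.723 mol is available, so Cl2 is limiting.
n(HCl) = (2/1) × 7.723 = 15.45 mol
V(HCl) = nRT/P = 15.45 × 0.08314 × 1066.15 / 9.07 = 151.0 L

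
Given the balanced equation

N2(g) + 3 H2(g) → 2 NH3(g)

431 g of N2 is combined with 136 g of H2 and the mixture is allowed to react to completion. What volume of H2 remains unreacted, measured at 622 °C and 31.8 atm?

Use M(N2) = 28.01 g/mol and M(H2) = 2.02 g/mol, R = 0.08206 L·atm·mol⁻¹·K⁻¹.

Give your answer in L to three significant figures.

48.9 L

n(N2) = 431 / 28.01 = 15.39 mol
n(H2) = 136 / 2.02 = 67.33 mol
For 15.39 mol N2, stoichiometry requires (3/1) × 15.39 = 46.17 mol H2; 67.33 mol is available, so N2 is limiting.
n(H2) consumed = (3/1) × 15.39 = 46.17 mol; remaining = 67.33 − 46.17 = 21.16 mol
V(H2) = nRT/P = 21.16 × 0.08206 × 895.15 / 31.8 = 48.88 L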